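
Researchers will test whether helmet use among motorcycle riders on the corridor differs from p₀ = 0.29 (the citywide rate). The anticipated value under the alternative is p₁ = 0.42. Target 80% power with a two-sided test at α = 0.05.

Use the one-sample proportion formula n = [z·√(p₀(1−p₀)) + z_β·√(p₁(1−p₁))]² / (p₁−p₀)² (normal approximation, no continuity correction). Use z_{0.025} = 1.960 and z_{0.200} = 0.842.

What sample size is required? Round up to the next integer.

n = [z_{α/2}·√(p₀q₀) + z_β·√(p₁q₁)]² / (p₁ − p₀)²
  = [1.960·√(0.29·0.71) + 0.842·√(0.42·0.58)]² / (0.13)²
  = [1.960·0.4538 + 0.842·0.4936]² / 0.0169
  = [1.3049]² / 0.0169
  = 100.76
Round up → n = 101.

n = 101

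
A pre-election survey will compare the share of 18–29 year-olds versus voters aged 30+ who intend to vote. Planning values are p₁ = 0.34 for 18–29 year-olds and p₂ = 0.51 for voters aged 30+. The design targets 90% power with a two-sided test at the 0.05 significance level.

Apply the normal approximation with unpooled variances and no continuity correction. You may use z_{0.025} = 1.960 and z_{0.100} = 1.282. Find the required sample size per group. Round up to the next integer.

n = 173 per group

n = (z_{α/2} + z_β)² · [p₁(1−p₁) + p₂(1−p₂)] / (p₁ − p₂)²
  = (1.960 + 1.282)² · (0.34·0.66 + 0.51·0.49) / (-0.17)²
  = (3.242)² · (0.2244 + 0.2499) / 0.0289
  = 10.5106 · 0.4743 / 0.0289
  = 172.50
Round up → n = 173 per group.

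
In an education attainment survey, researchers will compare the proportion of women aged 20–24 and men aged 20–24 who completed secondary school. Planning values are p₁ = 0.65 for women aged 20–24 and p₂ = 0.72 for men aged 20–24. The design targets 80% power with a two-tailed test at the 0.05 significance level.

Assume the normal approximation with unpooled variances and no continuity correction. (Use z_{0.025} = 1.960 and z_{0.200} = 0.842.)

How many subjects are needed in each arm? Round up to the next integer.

n = 688 per group

n = (z_{α/2} + z_β)² · [p₁(1−p₁) + p₂(1−p₂)] / (p₁ − p₂)²
  = (1.960 + 0.842)² · (0.65·0.35 + 0.72·0.28) / (-0.07)²
  = (2.802)² · (0.2275 + 0.2016) / 0.0049
  = 7.8512 · 0.4291 / 0.0049
  = 687.54
Round up → n = 688 per group.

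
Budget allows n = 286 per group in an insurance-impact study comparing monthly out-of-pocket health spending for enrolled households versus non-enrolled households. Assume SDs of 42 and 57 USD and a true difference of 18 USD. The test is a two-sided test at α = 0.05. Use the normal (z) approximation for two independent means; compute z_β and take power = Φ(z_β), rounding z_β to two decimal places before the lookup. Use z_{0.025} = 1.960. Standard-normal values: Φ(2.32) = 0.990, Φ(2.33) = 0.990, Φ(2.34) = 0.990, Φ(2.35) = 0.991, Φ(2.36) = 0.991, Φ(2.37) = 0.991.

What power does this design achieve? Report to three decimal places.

Power ≈ 0.990

z_β = δ·√(n/(σ₁²+σ₂²)) − z_{α/2}
    = 18 · √(286/5013) − 1.960
    = 18 · 0.23885 − 1.960
    = 4.2994 − 1.960 = 2.3394 → 2.34
Power = Φ(2.34) = 0.990.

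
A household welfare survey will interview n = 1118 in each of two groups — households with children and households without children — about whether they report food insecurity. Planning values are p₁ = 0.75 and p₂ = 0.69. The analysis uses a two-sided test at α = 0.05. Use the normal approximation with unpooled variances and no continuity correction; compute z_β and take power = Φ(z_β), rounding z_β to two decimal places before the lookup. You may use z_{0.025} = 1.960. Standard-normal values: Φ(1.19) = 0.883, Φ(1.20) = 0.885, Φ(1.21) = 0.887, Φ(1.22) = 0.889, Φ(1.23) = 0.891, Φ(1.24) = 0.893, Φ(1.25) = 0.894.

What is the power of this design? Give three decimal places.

z_β = |p₁−p₂|·√(n/[p₁q₁+p₂q₂]) − z_{α/2}
    = 0.06 · √(1118/0.4014) − 1.960
    = 0.06 · 52.7755 − 1.960
    = 3.1665 − 1.960 = 1.2065 → 1.21
Power = Φ(1.21) = 0.887.

Power ≈ 0.887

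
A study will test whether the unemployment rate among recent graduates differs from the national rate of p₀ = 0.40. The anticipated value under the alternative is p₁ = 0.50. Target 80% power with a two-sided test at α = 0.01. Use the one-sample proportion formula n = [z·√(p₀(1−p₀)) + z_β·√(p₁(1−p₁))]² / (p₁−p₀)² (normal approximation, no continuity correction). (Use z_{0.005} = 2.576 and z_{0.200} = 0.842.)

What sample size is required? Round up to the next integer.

n = [z_{α/2}·√(p₀q₀) + z_β·√(p₁q₁)]² / (p₁ − p₀)²
  = [2.576·√(0.40·0.60) + 0.842·√(0.50·0.50)]² / (0.10)²
  = [2.576·0.4899 + 0.842·0.5000]² / 0.0100
  = [1.6830]² / 0.0100
  = 283.24
Round up → n = 284.

n = 284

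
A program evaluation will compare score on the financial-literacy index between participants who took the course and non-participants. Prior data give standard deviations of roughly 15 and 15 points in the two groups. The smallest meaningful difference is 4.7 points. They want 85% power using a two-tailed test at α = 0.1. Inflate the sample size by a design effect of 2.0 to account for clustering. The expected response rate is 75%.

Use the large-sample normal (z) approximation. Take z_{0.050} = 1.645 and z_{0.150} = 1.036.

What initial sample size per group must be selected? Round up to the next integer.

n = (z_{α/2} + z_β)² · (σ₁² + σ₂²) / δ²
  = (1.645 + 1.036)² · (15² + 15² = 450) / 4.7²
  = 7.1878 · 450 / 22.09
  = 146.42
Design effect: 2.0 × 146.42 = 292.85.
Adjust for 75% response: 292.85 / 0.75 = 390.46.
Round up → n = 391 per group.

n = 391 per group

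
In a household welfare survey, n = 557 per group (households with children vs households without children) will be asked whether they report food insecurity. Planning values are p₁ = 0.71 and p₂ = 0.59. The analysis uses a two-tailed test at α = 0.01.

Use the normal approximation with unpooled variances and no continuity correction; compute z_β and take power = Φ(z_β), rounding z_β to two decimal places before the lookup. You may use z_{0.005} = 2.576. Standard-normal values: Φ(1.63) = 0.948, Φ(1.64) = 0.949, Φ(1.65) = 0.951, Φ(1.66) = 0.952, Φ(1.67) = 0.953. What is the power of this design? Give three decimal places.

Power ≈ 0.952

z_β = |p₁−p₂|·√(n/[p₁q₁+p₂q₂]) − z_{α/2}
    = 0.12 · √(557/0.4478) − 2.576
    = 0.12 · 35.2684 − 2.576
    = 4.2322 − 2.576 = 1.6562 → 1.66
Power = Φ(1.66) = 0.952.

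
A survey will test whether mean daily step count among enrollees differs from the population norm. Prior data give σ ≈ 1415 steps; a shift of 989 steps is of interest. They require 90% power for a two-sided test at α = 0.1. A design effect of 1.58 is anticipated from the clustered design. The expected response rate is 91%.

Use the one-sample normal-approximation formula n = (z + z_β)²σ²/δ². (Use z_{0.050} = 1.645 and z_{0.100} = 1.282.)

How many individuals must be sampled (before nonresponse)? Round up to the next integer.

n = 31

n = (z_{α/2} + z_β)² · σ² / δ²
  = (1.645 + 1.282)² · 1415² / 989²
  = 8.5673 · 2002225 / 978121
  = 17.54
Design effect: 1.58 × 17.54 = 27.71.
Adjust for 91% response: 27.71 / 0.91 = 30.45.
Round up → n = 31.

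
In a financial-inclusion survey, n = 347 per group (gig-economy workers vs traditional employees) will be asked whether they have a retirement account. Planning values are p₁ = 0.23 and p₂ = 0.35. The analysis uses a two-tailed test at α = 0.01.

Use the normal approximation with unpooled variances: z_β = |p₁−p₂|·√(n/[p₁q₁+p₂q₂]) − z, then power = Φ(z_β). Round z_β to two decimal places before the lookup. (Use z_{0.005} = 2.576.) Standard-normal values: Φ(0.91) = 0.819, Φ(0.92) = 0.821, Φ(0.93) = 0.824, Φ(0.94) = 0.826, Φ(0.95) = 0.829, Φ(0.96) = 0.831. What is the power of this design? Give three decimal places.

Power ≈ 0.826

z_β = |p₁−p₂|·√(n/[p₁q₁+p₂q₂]) − z_{α/2}
    = 0.12 · √(347/0.4046) − 2.576
    = 0.12 · 29.2854 − 2.576
    = 3.5143 − 2.576 = 0.9383 → 0.94
Power = Φ(0.94) = 0.826.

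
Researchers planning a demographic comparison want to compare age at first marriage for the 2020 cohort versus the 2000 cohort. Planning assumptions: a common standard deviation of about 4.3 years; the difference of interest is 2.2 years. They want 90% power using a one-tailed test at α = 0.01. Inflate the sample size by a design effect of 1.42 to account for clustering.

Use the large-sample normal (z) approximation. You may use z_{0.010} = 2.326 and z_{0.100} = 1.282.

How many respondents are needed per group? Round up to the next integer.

n = (z_α + z_β)² · (σ₁² + σ₂²) / δ²
  = (2.326 + 1.282)² · (2·4.3² = 36.98) / 2.2²
  = 13.0177 · 36.98 / 4.84
  = 99.46
Design effect: 1.42 × 99.46 = 141.24.
Round up → n = 142 per group.

n = 142 per group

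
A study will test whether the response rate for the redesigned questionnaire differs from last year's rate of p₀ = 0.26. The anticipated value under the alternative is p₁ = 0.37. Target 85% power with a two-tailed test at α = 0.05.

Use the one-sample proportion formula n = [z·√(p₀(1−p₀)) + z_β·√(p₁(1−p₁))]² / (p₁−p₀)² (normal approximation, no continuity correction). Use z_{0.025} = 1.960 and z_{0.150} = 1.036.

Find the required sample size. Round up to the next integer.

n = [z_{α/2}·√(p₀q₀) + z_β·√(p₁q₁)]² / (p₁ − p₀)²
  = [1.960·√(0.26·0.74) + 1.036·√(0.37·0.63)]² / (0.11)²
  = [1.960·0.4386 + 1.036·0.4828]² / 0.0121
  = [1.3599]² / 0.0121
  = 152.84
Round up → n = 153.

n = 153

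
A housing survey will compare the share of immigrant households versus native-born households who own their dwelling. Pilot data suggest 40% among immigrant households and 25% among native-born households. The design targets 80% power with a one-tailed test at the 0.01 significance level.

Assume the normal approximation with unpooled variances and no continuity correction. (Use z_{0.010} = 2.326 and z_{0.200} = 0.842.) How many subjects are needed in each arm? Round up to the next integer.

n = (z_α + z_β)² · [p₁(1−p₁) + p₂(1−p₂)] / (p₁ − p₂)²
  = (2.326 + 0.842)² · (0.40·0.60 + 0.25·0.75) / (0.15)²
  = (3.168)² · (0.2400 + 0.1875) / 0.0225
  = 10.0362 · 0.4275 / 0.0225
  = 190.69
Round up → n = 191 per group.

n = 191 per group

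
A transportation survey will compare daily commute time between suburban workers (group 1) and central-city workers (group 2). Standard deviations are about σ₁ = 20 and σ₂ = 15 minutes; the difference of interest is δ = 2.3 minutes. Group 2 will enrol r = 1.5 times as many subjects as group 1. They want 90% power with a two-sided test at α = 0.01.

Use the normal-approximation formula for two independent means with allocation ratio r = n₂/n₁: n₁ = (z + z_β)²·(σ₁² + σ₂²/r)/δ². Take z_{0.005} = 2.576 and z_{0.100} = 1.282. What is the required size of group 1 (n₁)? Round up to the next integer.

n₁ = 1548

n₁ = (z_{α/2} + z_β)² · (σ₁² + σ₂²/r) / δ²
   = (2.576 + 1.282)² · (20² + 15²/1.5) / 2.3²
   = 14.8842 · (400 + 150) / 5.29
   = 14.8842 · 550 / 5.29
   = 1547.50
Round up → n₁ = 1548; n₂ = r·n₁ = 1.5 × 1548 = 2322.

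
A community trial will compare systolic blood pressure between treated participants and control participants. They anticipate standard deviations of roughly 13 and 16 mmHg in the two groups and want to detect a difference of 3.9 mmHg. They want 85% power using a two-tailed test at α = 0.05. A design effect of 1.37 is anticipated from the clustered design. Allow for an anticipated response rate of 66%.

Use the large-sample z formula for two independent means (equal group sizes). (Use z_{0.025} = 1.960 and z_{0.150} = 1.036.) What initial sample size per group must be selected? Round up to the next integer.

n = 521 per group

n = (z_{α/2} + z_β)² · (σ₁² + σ₂²) / δ²
  = (1.960 + 1.036)² · (13² + 16² = 425) / 3.9²
  = 8.9760 · 425 / 15.21
  = 250.81
Design effect: 1.37 × 250.81 = 343.61.
Adjust for 66% response: 343.61 / 0.66 = 520.62.
Round up → n = 521 per group.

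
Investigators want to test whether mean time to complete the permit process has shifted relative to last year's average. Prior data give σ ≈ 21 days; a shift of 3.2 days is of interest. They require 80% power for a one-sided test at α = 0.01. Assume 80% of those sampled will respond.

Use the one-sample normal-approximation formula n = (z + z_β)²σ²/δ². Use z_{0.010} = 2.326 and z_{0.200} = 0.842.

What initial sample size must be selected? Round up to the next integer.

n = 541

n = (z_α + z_β)² · σ² / δ²
  = (2.326 + 0.842)² · 21² / 3.2²
  = 10.0362 · 441 / 10.24
  = 432.22
Adjust for 80% response: 432.22 / 0.80 = 540.28.
Round up → n = 541.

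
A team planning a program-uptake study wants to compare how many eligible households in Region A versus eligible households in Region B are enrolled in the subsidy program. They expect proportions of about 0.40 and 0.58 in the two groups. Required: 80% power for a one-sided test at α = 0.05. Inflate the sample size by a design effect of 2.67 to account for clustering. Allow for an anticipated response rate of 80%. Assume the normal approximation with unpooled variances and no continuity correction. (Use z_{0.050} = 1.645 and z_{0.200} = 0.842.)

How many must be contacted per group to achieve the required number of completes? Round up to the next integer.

n = 309 per group

n = (z_α + z_β)² · [p₁(1−p₁) + p₂(1−p₂)] / (p₁ − p₂)²
  = (1.645 + 0.842)² · (0.40·0.60 + 0.58·0.42) / (-0.18)²
  = (2.487)² · (0.2400 + 0.2436) / 0.0324
  = 6.1852 · 0.4836 / 0.0324
  = 92.32
Design effect: 2.67 × 92.32 = 246.49.
Adjust for 80% response: 246.49 / 0.80 = 308.12.
Round up → n = 309 per group.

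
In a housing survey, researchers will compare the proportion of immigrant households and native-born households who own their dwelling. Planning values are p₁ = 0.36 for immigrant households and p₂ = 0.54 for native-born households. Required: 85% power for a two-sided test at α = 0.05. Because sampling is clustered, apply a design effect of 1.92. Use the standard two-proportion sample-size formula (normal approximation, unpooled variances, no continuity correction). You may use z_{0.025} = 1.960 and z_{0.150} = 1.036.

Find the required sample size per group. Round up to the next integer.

n = 255 per group

n = (z_{α/2} + z_β)² · [p₁(1−p₁) + p₂(1−p₂)] / (p₁ − p₂)²
  = (1.960 + 1.036)² · (0.36·0.64 + 0.54·0.46) / (-0.18)²
  = (2.996)² · (0.2304 + 0.2484) / 0.0324
  = 8.9760 · 0.4788 / 0.0324
  = 132.65
Design effect: 1.92 × 132.65 = 254.68.
Round up → n = 255 per group.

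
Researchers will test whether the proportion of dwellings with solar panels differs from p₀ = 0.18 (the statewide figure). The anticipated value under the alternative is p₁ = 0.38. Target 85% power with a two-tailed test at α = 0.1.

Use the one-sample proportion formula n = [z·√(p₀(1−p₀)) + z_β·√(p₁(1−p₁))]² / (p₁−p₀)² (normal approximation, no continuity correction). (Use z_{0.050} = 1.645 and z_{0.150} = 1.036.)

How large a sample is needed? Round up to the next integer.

n = [z_{α/2}·√(p₀q₀) + z_β·√(p₁q₁)]² / (p₁ − p₀)²
  = [1.645·√(0.18·0.82) + 1.036·√(0.38·0.62)]² / (0.20)²
  = [1.645·0.3842 + 1.036·0.4854]² / 0.0400
  = [1.1348]² / 0.0400
  = 32.20
Round up → n = 33.

n = 33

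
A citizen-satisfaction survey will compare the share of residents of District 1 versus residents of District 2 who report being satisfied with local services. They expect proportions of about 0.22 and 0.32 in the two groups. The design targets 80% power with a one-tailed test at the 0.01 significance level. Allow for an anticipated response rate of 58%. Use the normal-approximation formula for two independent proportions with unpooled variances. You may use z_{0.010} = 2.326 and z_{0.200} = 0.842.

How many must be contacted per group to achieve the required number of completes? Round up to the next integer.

n = (z_α + z_β)² · [p₁(1−p₁) + p₂(1−p₂)] / (p₁ − p₂)²
  = (2.326 + 0.842)² · (0.22·0.78 + 0.32·0.68) / (-0.10)²
  = (3.168)² · (0.1716 + 0.2176) / 0.0100
  = 10.0362 · 0.3892 / 0.0100
  = 390.61
Adjust for 58% response: 390.61 / 0.58 = 673.47.
Round up → n = 674 per group.

n = 674 per group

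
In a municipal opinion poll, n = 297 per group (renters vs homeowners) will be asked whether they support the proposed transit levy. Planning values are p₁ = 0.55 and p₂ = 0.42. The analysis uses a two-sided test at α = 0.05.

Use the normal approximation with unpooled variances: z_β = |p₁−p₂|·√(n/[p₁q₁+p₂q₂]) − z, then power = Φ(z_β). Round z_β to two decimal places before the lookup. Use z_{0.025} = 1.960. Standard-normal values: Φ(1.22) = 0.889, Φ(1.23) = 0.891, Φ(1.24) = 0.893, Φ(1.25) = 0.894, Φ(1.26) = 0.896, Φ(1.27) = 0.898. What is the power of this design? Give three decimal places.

z_β = |p₁−p₂|·√(n/[p₁q₁+p₂q₂]) − z_{α/2}
    = 0.13 · √(297/0.4911) − 1.960
    = 0.13 · 24.5920 − 1.960
    = 3.1970 − 1.960 = 1.2370 → 1.24
Power = Φ(1.24) = 0.893.

Power ≈ 0.893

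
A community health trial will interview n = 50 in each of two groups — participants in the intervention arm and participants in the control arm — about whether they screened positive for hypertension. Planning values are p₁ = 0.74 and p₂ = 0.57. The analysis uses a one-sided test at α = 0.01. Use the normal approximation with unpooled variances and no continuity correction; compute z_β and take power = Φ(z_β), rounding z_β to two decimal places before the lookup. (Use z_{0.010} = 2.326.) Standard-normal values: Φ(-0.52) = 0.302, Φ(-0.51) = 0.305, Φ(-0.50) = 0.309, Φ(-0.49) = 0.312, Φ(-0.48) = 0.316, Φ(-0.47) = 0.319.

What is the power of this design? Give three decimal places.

Power ≈ 0.305

z_β = |p₁−p₂|·√(n/[p₁q₁+p₂q₂]) − z_α
    = 0.17 · √(50/0.4375) − 2.326
    = 0.17 · 10.6904 − 2.326
    = 1.8174 − 2.326 = -0.5086 → -0.51
Power = Φ(-0.51) = 0.305.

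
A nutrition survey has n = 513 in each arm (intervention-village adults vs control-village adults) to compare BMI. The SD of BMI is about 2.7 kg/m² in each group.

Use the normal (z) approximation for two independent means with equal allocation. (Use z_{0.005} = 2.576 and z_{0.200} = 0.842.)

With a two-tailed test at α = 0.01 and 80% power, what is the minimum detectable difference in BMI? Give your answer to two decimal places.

δ = (z_{α/2} + z_β) · √((σ₁²+σ₂²)/n)
  = (2.576 + 0.842) · √(14.58/513)
  = 3.418 · √0.02842
  = 3.418 · 0.1686
  = 0.5762

Minimum detectable difference ≈ 0.58 kg/m²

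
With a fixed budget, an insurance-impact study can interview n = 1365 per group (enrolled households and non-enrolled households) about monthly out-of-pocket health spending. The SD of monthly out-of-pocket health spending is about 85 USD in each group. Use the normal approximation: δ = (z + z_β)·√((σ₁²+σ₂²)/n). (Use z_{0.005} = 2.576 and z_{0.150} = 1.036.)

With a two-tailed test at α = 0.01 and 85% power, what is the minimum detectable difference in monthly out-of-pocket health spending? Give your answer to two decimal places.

Minimum detectable difference ≈ 11.75 USD

δ = (z_{α/2} + z_β) · √((σ₁²+σ₂²)/n)
  = (2.576 + 1.036) · √(14450/1365)
  = 3.612 · √10.5861
  = 3.612 · 3.2536
  = 11.7521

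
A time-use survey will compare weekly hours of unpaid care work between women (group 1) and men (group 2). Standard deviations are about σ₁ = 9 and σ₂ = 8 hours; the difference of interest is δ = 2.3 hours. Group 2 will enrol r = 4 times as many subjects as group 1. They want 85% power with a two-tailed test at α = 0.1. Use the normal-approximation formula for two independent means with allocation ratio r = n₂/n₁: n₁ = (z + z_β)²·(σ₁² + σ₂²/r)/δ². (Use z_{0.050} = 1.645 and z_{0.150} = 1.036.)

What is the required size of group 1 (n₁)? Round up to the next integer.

n₁ = (z_{α/2} + z_β)² · (σ₁² + σ₂²/r) / δ²
   = (1.645 + 1.036)² · (9² + 8²/4) / 2.3²
   = 7.1878 · (81 + 16) / 5.29
   = 7.1878 · 97 / 5.29
   = 131.80
Round up → n₁ = 132; n₂ = r·n₁ = 4 × 132 = 528.

n₁ = 132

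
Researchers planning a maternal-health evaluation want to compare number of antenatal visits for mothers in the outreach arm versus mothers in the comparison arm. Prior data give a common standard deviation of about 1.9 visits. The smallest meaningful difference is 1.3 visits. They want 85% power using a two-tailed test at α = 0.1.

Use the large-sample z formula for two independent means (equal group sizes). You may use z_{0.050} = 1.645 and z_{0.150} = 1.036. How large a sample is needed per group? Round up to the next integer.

n = 31 per group

n = (z_{α/2} + z_β)² · (σ₁² + σ₂²) / δ²
  = (1.645 + 1.036)² · (2·1.9² = 7.22) / 1.3²
  = 7.1878 · 7.22 / 1.69
  = 30.71
Round up → n = 31 per group.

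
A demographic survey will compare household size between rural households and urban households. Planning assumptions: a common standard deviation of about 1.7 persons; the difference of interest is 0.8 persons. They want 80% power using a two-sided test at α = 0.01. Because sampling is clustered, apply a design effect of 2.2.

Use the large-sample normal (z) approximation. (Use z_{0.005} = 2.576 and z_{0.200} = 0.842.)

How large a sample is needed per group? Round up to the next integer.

n = (z_{α/2} + z_β)² · (σ₁² + σ₂²) / δ²
  = (2.576 + 0.842)² · (2·1.7² = 5.78) / 0.8²
  = 11.6827 · 5.78 / 0.64
  = 105.51
Design effect: 2.2 × 105.51 = 232.12.
Round up → n = 233 per group.

n = 233 per group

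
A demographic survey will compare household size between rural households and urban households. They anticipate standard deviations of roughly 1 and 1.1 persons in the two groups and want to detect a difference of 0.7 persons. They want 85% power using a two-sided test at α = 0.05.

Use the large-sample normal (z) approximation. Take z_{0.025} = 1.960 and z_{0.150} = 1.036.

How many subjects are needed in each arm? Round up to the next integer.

n = 41 per group

n = (z_{α/2} + z_β)² · (σ₁² + σ₂²) / δ²
  = (1.960 + 1.036)² · (1² + 1.1² = 2.21) / 0.7²
  = 8.9760 · 2.21 / 0.49
  = 40.48
Round up → n = 41 per group.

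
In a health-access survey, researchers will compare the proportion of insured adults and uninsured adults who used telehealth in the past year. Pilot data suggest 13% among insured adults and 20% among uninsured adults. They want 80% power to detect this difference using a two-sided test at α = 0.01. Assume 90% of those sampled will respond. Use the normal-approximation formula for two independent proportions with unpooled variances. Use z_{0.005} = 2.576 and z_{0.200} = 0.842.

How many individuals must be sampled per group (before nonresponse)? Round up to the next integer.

n = (z_{α/2} + z_β)² · [p₁(1−p₁) + p₂(1−p₂)] / (p₁ − p₂)²
  = (2.576 + 0.842)² · (0.13·0.87 + 0.20·0.80) / (-0.07)²
  = (3.418)² · (0.1131 + 0.1600) / 0.0049
  = 11.6827 · 0.2731 / 0.0049
  = 651.13
Adjust for 90% response: 651.13 / 0.90 = 723.48.
Round up → n = 724 per group.

n = 724 per group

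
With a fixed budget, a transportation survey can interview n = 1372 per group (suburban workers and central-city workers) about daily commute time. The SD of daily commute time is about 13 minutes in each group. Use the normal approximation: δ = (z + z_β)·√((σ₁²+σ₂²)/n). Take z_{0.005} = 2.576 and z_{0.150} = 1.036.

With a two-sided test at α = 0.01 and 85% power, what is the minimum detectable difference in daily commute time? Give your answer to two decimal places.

δ = (z_{α/2} + z_β) · √((σ₁²+σ₂²)/n)
  = (2.576 + 1.036) · √(338/1372)
  = 3.612 · √0.24636
  = 3.612 · 0.4963
  = 1.7928

Minimum detectable difference ≈ 1.79 minutes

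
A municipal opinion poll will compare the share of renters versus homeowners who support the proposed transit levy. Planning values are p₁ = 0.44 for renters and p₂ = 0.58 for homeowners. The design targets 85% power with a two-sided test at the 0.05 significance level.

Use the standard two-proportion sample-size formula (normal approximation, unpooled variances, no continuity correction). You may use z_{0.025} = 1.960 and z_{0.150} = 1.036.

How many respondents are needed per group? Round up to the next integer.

n = 225 per group

n = (z_{α/2} + z_β)² · [p₁(1−p₁) + p₂(1−p₂)] / (p₁ − p₂)²
  = (1.960 + 1.036)² · (0.44·0.56 + 0.58·0.42) / (-0.14)²
  = (2.996)² · (0.2464 + 0.2436) / 0.0196
  = 8.9760 · 0.4900 / 0.0196
  = 224.40
Round up → n = 225 per group.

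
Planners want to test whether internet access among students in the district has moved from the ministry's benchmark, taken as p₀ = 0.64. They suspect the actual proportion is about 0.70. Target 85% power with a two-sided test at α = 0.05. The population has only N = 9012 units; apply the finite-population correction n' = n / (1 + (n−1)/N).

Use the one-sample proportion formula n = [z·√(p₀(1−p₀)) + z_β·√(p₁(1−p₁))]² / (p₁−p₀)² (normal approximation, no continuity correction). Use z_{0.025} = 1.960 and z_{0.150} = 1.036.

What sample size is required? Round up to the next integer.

n = [z_{α/2}·√(p₀q₀) + z_β·√(p₁q₁)]² / (p₁ − p₀)²
  = [1.960·√(0.64·0.36) + 1.036·√(0.70·0.30)]² / (0.06)²
  = [1.960·0.4800 + 1.036·0.4583]² / 0.0036
  = [1.4156]² / 0.0036
  = 556.61
Finite-population correction (N = 9012): 556.61 / (1 + (556.61 − 1)/9012) = 524.29.
Round up → n = 525.

n = 525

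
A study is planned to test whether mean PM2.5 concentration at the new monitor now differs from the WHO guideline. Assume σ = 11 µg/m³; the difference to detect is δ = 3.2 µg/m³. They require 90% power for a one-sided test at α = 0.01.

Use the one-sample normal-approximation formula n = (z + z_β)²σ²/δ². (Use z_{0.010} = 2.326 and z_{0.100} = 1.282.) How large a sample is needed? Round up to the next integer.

n = (z_α + z_β)² · σ² / δ²
  = (2.326 + 1.282)² · 11² / 3.2²
  = 13.0177 · 121 / 10.24
  = 153.82
Round up → n = 154.

n = 154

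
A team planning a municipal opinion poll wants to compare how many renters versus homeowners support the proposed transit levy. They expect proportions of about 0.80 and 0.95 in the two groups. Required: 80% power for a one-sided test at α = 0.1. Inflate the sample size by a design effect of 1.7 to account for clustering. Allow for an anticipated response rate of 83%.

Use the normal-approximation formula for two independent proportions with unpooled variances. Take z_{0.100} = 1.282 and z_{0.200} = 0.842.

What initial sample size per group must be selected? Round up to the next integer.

n = (z_α + z_β)² · [p₁(1−p₁) + p₂(1−p₂)] / (p₁ − p₂)²
  = (1.282 + 0.842)² · (0.80·0.20 + 0.95·0.05) / (-0.15)²
  = (2.124)² · (0.1600 + 0.0475) / 0.0225
  = 4.5114 · 0.2075 / 0.0225
  = 41.60
Design effect: 1.7 × 41.60 = 70.73.
Adjust for 83% response: 70.73 / 0.83 = 85.21.
Round up → n = 86 per group.

n = 86 per group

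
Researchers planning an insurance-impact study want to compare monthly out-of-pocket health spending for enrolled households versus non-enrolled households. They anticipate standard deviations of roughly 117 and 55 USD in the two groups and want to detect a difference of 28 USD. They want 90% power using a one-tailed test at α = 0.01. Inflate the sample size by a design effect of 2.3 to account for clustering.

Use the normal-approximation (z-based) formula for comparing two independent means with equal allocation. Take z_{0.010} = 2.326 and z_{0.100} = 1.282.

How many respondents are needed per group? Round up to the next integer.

n = 639 per group

n = (z_α + z_β)² · (σ₁² + σ₂²) / δ²
  = (2.326 + 1.282)² · (117² + 55² = 16714) / 28²
  = 13.0177 · 16714 / 784
  = 277.52
Design effect: 2.3 × 277.52 = 638.30.
Round up → n = 639 per group.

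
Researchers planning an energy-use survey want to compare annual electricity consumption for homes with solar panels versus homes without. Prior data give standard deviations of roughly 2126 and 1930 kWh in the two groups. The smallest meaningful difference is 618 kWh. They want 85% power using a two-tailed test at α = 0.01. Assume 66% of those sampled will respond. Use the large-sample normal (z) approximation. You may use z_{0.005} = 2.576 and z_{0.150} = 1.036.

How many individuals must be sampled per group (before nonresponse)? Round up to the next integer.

n = (z_{α/2} + z_β)² · (σ₁² + σ₂²) / δ²
  = (2.576 + 1.036)² · (2126² + 1930² = 8244776) / 618²
  = 13.0465 · 8244776 / 381924
  = 281.64
Adjust for 66% response: 281.64 / 0.66 = 426.73.
Round up → n = 427 per group.

n = 427 per group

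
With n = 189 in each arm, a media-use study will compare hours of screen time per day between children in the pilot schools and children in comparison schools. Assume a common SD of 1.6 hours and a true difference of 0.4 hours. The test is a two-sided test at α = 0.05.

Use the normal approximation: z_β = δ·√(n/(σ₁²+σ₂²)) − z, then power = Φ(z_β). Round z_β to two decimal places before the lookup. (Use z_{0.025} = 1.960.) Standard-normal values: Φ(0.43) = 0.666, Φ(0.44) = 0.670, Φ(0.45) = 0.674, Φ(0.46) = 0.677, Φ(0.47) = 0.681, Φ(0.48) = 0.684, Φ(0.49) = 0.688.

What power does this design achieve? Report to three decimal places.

z_β = δ·√(n/(σ₁²+σ₂²)) − z_{α/2}
    = 0.4 · √(189/5.12) − 1.960
    = 0.4 · 6.07569 − 1.960
    = 2.4303 − 1.960 = 0.4703 → 0.47
Power = Φ(0.47) = 0.681.

Power ≈ 0.681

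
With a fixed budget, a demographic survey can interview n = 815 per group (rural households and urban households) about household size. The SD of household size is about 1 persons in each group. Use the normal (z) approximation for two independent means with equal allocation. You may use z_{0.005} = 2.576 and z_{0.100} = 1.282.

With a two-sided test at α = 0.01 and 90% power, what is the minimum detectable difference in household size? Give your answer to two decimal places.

Minimum detectable difference ≈ 0.19 persons

δ = (z_{α/2} + z_β) · √((σ₁²+σ₂²)/n)
  = (2.576 + 1.282) · √(2/815)
  = 3.858 · √0.00245
  = 3.858 · 0.0495
  = 0.1911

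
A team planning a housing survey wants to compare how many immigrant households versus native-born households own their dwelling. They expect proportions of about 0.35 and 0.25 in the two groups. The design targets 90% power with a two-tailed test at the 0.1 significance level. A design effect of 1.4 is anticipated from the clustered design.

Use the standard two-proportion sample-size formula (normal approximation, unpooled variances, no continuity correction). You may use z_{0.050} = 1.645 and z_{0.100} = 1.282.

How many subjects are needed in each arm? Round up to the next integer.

n = (z_{α/2} + z_β)² · [p₁(1−p₁) + p₂(1−p₂)] / (p₁ − p₂)²
  = (1.645 + 1.282)² · (0.35·0.65 + 0.25·0.75) / (0.10)²
  = (2.927)² · (0.2275 + 0.1875) / 0.0100
  = 8.5673 · 0.4150 / 0.0100
  = 355.54
Design effect: 1.4 × 355.54 = 497.76.
Round up → n = 498 per group.

n = 498 per group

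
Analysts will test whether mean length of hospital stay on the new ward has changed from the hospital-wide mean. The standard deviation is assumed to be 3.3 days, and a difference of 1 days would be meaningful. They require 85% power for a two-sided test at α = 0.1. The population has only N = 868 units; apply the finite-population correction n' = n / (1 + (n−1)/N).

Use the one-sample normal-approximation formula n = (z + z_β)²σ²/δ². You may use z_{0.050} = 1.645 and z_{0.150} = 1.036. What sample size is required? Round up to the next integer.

n = 72

n = (z_{α/2} + z_β)² · σ² / δ²
  = (1.645 + 1.036)² · 3.3² / 1²
  = 7.1878 · 10.89 / 1
  = 78.27
Finite-population correction (N = 868): 78.27 / (1 + (78.27 − 1)/868) = 71.88.
Round up → n = 72.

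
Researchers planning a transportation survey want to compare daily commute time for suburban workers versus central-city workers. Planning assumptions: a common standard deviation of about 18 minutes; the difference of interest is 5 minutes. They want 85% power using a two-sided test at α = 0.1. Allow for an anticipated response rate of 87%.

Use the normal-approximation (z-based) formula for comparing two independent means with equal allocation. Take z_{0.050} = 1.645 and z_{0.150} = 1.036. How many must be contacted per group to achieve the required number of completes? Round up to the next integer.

n = (z_{α/2} + z_β)² · (σ₁² + σ₂²) / δ²
  = (1.645 + 1.036)² · (2·18² = 648) / 5²
  = 7.1878 · 648 / 25
  = 186.31
Adjust for 87% response: 186.31 / 0.87 = 214.15.
Round up → n = 215 per group.

n = 215 per group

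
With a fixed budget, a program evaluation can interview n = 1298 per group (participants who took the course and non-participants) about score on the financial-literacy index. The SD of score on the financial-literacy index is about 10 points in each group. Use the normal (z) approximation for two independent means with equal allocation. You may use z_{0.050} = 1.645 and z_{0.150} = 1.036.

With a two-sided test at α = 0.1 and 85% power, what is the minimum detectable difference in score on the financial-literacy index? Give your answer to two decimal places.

δ = (z_{α/2} + z_β) · √((σ₁²+σ₂²)/n)
  = (1.645 + 1.036) · √(200/1298)
  = 2.681 · √0.15408
  = 2.681 · 0.3925
  = 1.0524

Minimum detectable difference ≈ 1.05 points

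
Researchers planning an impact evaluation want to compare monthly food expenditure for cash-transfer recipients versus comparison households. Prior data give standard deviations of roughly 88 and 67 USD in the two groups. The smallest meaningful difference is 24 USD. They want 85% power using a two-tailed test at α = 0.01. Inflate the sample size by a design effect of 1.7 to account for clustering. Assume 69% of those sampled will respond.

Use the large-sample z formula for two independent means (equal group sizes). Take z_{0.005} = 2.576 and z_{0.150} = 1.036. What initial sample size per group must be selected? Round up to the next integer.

n = (z_{α/2} + z_β)² · (σ₁² + σ₂²) / δ²
  = (2.576 + 1.036)² · (88² + 67² = 12233) / 24²
  = 13.0465 · 12233 / 576
  = 277.08
Design effect: 1.7 × 277.08 = 471.04.
Adjust for 69% response: 471.04 / 0.69 = 682.66.
Round up → n = 683 per group.

n = 683 per group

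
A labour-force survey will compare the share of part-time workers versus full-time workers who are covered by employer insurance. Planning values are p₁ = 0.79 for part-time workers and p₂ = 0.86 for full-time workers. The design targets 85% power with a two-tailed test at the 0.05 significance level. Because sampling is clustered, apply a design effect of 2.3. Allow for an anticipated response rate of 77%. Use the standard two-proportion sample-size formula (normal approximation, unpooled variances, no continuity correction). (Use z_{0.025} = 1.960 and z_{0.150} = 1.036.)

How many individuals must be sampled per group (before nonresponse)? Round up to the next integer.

n = (z_{α/2} + z_β)² · [p₁(1−p₁) + p₂(1−p₂)] / (p₁ − p₂)²
  = (1.960 + 1.036)² · (0.79·0.21 + 0.86·0.14) / (-0.07)²
  = (2.996)² · (0.1659 + 0.1204) / 0.0049
  = 8.9760 · 0.2863 / 0.0049
  = 524.46
Design effect: 2.3 × 524.46 = 1206.25.
Adjust for 77% response: 1206.25 / 0.77 = 1566.56.
Round up → n = 1567 per group.

n = 1567 per group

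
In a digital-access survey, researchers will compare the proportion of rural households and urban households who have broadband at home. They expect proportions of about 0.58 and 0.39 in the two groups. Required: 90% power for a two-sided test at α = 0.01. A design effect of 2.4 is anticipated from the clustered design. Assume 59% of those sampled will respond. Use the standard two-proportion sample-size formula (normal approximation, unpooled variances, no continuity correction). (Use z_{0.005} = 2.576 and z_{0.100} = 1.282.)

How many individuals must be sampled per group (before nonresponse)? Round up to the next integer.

n = (z_{α/2} + z_β)² · [p₁(1−p₁) + p₂(1−p₂)] / (p₁ − p₂)²
  = (2.576 + 1.282)² · (0.58·0.42 + 0.39·0.61) / (0.19)²
  = (3.858)² · (0.2436 + 0.2379) / 0.0361
  = 14.8842 · 0.4815 / 0.0361
  = 198.52
Design effect: 2.4 × 198.52 = 476.46.
Adjust for 59% response: 476.46 / 0.59 = 807.56.
Round up → n = 808 per group.

n = 808 per group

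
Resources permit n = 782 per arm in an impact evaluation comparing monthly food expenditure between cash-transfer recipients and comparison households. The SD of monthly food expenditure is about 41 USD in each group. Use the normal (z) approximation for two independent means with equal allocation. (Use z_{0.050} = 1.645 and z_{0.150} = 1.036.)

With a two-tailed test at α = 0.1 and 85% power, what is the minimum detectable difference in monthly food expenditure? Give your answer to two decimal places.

δ = (z_{α/2} + z_β) · √((σ₁²+σ₂²)/n)
  = (1.645 + 1.036) · √(3362/782)
  = 2.681 · √4.2992
  = 2.681 · 2.0735
  = 5.5589

Minimum detectable difference ≈ 5.56 USD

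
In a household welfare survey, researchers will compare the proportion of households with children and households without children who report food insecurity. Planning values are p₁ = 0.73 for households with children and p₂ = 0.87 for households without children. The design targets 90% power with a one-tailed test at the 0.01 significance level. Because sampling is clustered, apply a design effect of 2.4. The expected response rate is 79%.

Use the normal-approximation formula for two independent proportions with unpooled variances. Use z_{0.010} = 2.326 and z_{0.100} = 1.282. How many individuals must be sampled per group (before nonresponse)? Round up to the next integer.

n = (z_α + z_β)² · [p₁(1−p₁) + p₂(1−p₂)] / (p₁ − p₂)²
  = (2.326 + 1.282)² · (0.73·0.27 + 0.87·0.13) / (-0.14)²
  = (3.608)² · (0.1971 + 0.1131) / 0.0196
  = 13.0177 · 0.3102 / 0.0196
  = 206.02
Design effect: 2.4 × 206.02 = 494.46.
Adjust for 79% response: 494.46 / 0.79 = 625.90.
Round up → n = 626 per group.

n = 626 per group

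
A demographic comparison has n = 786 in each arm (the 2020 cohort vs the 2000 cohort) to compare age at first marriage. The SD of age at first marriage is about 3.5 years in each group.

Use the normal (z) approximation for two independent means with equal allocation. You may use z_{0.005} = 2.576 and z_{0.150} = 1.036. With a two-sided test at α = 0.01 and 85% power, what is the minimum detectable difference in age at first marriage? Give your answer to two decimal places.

Minimum detectable difference ≈ 0.64 years

δ = (z_{α/2} + z_β) · √((σ₁²+σ₂²)/n)
  = (2.576 + 1.036) · √(24.5/786)
  = 3.612 · √0.03117
  = 3.612 · 0.1766
  = 0.6377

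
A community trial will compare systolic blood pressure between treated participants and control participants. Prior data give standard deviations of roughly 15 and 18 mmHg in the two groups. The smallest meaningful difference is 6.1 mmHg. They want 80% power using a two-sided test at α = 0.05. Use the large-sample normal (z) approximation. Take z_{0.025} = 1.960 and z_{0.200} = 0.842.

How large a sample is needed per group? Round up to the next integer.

n = 116 per group

n = (z_{α/2} + z_β)² · (σ₁² + σ₂²) / δ²
  = (1.960 + 0.842)² · (15² + 18² = 549) / 6.1²
  = 7.8512 · 549 / 37.21
  = 115.84
Round up → n = 116 per group.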